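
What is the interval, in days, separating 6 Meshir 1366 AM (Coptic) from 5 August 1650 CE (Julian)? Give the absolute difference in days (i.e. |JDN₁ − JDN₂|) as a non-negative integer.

186

First date → JDN 2323751; second date → JDN 2323937.
The interval is |2323751 − 2323937| = 186 days.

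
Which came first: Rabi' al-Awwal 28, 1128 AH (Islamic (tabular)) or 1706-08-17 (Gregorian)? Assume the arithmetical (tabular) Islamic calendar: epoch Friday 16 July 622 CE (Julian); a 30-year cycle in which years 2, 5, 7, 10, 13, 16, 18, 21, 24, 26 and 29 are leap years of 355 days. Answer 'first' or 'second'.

The two dates have Julian Day Numbers 2347897 and 2344392 respectively.
Since 2344392 < 2347897, the second date comes first.

second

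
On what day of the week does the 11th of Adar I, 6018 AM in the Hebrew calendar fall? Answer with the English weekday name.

Tuesday

In the Gregorian calendar this is 16 February 2258 (JDN 2545824).
JDN 2545824 mod 7 = 1, and JDN 0 was a Monday, so this is a Tuesday.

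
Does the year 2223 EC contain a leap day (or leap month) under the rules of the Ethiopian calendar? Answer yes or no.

yes

2223 mod 4 = 3; in the Ethiopian calendar a year is leap when year mod 4 = 3, so it is a leap year.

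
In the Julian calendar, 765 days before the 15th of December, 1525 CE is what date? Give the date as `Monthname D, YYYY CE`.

November 11, 1523 CE

Counting 765 days back from JDN 2278413 reaches JDN 2277648, which is November 11, 1523 CE.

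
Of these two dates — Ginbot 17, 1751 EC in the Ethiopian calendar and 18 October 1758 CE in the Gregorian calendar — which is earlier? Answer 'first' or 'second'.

second

Converting both to JDN: 2363664 vs 2363447; the smaller is the second.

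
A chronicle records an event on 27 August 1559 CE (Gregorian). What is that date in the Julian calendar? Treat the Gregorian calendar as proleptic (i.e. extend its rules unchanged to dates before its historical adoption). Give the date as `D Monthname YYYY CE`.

17 August 1559 CE

The Julian–Gregorian offset here is 10 days (Julian trailing).
27 August 1559 Gregorian − 10 days → 17 August 1559 Julian.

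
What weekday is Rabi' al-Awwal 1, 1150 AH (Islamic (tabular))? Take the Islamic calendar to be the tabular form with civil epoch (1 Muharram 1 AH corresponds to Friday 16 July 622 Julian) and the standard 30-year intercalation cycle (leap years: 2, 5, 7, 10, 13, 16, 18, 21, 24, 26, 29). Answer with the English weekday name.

Saturday

This is JDN 2355666 (29 June 1737 Gregorian).
JDN 2355666 mod 7 = 5, and JDN 0 was a Monday, so this is a Saturday.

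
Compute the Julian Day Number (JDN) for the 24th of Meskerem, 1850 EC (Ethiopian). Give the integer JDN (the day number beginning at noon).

In the Gregorian calendar the same day is 3 October 1857.
JDN 2299161 is 15 October 1582 CE (Gregorian); the target day is +100430 days from there, so JDN = 2399591.

2399591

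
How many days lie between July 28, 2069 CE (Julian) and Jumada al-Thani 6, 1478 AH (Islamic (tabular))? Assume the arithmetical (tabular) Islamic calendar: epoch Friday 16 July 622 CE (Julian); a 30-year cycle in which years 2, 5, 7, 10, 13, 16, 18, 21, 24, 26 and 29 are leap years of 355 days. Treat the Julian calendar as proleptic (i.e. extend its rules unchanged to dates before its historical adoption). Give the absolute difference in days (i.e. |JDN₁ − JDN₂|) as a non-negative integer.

JDN of the first date = 2476969.
JDN of the second date = 2471993.
|2471993 − 2476969| = 4976.

4976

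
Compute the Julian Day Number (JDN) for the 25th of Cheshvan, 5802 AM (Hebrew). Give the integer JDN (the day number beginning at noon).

In the Gregorian calendar the same day is 19 November 2041.
JDN 2299161 is 15 October 1582 CE (Gregorian); the target day is +167682 days from there, so JDN = 2466843.

2466843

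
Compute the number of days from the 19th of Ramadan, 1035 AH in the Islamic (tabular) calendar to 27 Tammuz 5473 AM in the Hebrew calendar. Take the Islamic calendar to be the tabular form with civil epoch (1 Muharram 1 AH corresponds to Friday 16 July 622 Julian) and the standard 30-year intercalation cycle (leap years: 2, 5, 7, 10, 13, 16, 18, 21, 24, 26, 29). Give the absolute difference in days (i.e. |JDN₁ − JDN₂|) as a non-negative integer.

First date → JDN 2315109; second date → JDN 2346922.
The interval is |2315109 − 2346922| = 31813 days.

31813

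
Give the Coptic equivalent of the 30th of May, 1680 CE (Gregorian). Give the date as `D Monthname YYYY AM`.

Both dates share Julian Day Number 2334818; in the Coptic calendar that is 25 Pashons 1396 AM.

25 Pashons 1396 AM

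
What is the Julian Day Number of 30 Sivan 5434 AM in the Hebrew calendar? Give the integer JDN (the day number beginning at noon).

2332661

Equivalently 4 July 1674 (Gregorian).
JDN 2299161 is 15 October 1582 CE (Gregorian); the target day is +33500 days from there, so JDN = 2332661.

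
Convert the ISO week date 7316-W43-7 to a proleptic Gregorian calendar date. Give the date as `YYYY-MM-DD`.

ISO week 1 of 7316 is the week containing the first Thursday of 7316.
Week 43, day 7 (Sunday) lands on 7316-10-25.

7316-10-25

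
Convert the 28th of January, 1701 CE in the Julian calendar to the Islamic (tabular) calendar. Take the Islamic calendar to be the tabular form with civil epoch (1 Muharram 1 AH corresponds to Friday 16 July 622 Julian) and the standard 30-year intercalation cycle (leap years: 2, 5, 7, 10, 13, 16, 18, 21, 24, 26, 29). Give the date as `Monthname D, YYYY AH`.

Sha'ban 29, 1112 AH

Julian Day Number of the source date = 2342376.
Converting JDN 2342376 to the tabular Islamic calendar gives 29 Sha'ban 1112 AH.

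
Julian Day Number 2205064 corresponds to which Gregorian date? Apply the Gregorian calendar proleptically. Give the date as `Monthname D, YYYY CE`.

Counting from JDN 2299161 = 15 Oct 1582 gives an offset of -94097 days.

February 27, 1325 CE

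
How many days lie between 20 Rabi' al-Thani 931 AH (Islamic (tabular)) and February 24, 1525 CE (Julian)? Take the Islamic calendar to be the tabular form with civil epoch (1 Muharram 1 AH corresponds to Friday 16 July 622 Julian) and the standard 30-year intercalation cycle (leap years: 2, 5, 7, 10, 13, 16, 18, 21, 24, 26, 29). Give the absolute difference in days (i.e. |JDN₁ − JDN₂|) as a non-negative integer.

First date → JDN 2278109; second date → JDN 2278119.
The interval is |2278109 − 2278119| = 10 days.

10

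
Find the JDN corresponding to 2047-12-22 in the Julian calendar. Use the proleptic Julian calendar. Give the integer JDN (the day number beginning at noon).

2469080

Equivalently 4 January 2048 (Gregorian).
JDN 2299161 is 15 October 1582 CE (Gregorian); the target day is +169919 days from there, so JDN = 2469080.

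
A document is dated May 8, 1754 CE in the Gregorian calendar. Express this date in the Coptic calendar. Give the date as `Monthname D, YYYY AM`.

Julian Day Number of the source date = 2361823.
Converting JDN 2361823 to the Coptic calendar gives 2 Pashons 1470 AM.

Pashons 2, 1470 AM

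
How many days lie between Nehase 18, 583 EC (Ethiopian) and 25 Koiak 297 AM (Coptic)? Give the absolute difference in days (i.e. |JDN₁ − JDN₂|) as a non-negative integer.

3885

JDN of the first date = 1937143.
JDN of the second date = 1933258.
|1933258 − 1937143| = 3885.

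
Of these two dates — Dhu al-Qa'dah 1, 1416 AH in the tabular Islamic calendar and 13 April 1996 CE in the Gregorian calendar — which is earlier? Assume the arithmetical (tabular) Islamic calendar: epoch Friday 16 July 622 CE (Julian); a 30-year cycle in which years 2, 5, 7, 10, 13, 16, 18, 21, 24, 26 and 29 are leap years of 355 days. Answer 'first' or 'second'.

first

Converting both to JDN: 2450164 vs 2450187; the smaller is the first.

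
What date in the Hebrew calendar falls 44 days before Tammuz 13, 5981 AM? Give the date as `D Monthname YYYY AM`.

The starting date is JDN 2532448; 2532448 − 44 = 2532404.
JDN 2532404 corresponds to 28 Iyar 5981 AM.

28 Iyar 5981 AM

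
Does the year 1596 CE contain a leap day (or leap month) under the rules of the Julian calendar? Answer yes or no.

1596 mod 4 = 0, so it is a leap year in the Julian calendar.

yes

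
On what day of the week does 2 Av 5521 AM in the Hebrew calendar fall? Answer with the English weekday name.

This is JDN 2364466 (2 August 1761 Gregorian).
Since JDN mod 7 = 6 (0 = Monday), the day is Sunday.

Sunday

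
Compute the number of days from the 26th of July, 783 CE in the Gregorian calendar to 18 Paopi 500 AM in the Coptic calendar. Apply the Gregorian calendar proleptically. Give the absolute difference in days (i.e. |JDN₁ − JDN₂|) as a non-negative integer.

First date → JDN 2007251; second date → JDN 2007337.
The interval is |2007251 − 2007337| = 86 days.

86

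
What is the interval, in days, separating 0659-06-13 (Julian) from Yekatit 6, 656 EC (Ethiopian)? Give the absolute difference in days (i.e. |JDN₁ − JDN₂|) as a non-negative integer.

JDN of the first date = 1961921.
JDN of the second date = 1963615.
|1963615 − 1961921| = 1694.

1694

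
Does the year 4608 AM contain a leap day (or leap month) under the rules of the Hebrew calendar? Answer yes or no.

Hebrew year 4608 is year 10 of its 19-year Metonic cycle; leap years are at positions 3, 6, 8, 11, 14, 17, 19, so it is a common year (12 months).

no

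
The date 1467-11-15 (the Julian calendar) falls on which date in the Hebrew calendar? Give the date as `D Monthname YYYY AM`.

Julian Day Number of the source date = 2257198.
Converting JDN 2257198 to the Hebrew calendar gives 18 Kislev 5228 AM.

18 Kislev 5228 AM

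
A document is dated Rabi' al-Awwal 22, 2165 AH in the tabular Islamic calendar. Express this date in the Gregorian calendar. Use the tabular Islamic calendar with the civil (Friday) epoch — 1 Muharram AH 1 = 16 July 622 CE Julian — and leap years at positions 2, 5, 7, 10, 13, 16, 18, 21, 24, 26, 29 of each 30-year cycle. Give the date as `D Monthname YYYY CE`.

30 April 2722 CE

Julian Day Number of the source date = 2715369.
Converting JDN 2715369 to the Gregorian calendar gives 30 April 2722 CE.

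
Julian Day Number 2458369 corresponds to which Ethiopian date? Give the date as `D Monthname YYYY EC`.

2 Pagume 2010 EC

JDN 2458369 is 7 September 2018 in the Gregorian calendar.
In the Ethiopian calendar that day is 2 Pagume 2010 EC.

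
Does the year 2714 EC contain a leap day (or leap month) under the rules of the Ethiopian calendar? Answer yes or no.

2714 mod 4 = 2; in the Ethiopian calendar a year is leap when year mod 4 = 3, so it is a common year.

no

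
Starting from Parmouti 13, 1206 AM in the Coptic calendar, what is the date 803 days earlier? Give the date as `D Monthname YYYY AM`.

30 Tobi 1204 AM

The starting date is JDN 2265378; 2265378 − 803 = 2264575.
JDN 2264575 corresponds to 30 Tobi 1204 AM.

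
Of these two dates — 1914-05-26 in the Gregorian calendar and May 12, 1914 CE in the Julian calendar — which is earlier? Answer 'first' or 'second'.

The two dates have Julian Day Numbers 2420279 and 2420278 respectively.
Since 2420278 < 2420279, the second date comes first.

second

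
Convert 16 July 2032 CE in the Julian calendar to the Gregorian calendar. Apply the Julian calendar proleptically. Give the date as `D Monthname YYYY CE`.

29 July 2032 CE

At this point the Julian calendar is 13 days behind the Gregorian.
16 July 2032 Julian + 13 days → 29 July 2032 Gregorian.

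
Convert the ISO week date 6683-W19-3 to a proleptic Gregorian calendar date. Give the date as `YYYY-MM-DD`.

6683-05-09

ISO week 1 of 6683 is the week containing the first Thursday of 6683.
Week 19, day 3 (Wednesday) lands on 6683-05-09.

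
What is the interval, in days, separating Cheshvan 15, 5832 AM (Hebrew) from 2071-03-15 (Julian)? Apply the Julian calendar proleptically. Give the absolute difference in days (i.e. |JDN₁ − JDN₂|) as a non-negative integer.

224

JDN of the first date = 2477788.
JDN of the second date = 2477564.
|2477564 − 2477788| = 224.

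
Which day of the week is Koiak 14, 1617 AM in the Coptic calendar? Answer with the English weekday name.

Sunday

This is JDN 2415377 (23 December 1900 Gregorian).
JDN 2415377 mod 7 = 6, and JDN 0 was a Monday, so this is a Sunday.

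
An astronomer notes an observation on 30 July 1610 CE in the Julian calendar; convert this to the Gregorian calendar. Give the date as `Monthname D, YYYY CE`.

August 9, 1610 CE

The Julian–Gregorian offset here is 10 days (Julian trailing).
30 July 1610 Julian + 10 days → 9 August 1610 Gregorian.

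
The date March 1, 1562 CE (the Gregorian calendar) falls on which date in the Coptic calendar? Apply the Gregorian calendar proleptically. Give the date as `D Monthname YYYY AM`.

Julian Day Number of the source date = 2291628.
Converting JDN 2291628 to the Coptic calendar gives 25 Meshir 1278 AM.

25 Meshir 1278 AM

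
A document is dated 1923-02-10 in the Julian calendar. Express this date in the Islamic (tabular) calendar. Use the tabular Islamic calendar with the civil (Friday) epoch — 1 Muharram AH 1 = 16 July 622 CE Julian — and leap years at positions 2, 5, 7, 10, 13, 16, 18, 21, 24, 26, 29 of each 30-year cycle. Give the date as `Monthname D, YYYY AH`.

Both dates share Julian Day Number 2423474; in the tabular Islamic calendar that is 7 Rajab 1341 AH.

Rajab 7, 1341 AH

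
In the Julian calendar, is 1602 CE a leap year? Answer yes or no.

no

1602 mod 4 = 2, so it is a common year in the Julian calendar.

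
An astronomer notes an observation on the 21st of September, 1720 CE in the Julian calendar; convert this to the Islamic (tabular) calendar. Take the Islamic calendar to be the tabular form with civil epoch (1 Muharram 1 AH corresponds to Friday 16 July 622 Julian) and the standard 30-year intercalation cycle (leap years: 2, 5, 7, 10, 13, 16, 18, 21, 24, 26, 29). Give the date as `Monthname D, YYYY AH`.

Dhu al-Qa'dah 29, 1132 AH

Julian Day Number of the source date = 2349552.
Converting JDN 2349552 to the tabular Islamic calendar gives 29 Dhu al-Qa'dah 1132 AH.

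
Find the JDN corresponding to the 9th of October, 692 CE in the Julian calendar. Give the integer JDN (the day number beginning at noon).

1974093

In the proleptic Gregorian calendar the same day is 12 October 692.
JDN 2400001 is 17 November 1858 CE (Gregorian), MJD 0; the target day is −425908 days from there, so JDN = 1974093.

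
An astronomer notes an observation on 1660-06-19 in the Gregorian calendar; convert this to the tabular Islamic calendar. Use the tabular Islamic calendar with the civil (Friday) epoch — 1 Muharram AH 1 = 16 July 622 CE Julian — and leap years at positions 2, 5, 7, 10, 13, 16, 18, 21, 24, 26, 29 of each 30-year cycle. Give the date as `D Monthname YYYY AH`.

10 Shawwal 1070 AH

Both dates share Julian Day Number 2327533; in the tabular Islamic calendar that is 10 Shawwal 1070 AH.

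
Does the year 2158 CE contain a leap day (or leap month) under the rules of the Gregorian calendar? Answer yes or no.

2158 is not divisible by 4, so it is a common year.

no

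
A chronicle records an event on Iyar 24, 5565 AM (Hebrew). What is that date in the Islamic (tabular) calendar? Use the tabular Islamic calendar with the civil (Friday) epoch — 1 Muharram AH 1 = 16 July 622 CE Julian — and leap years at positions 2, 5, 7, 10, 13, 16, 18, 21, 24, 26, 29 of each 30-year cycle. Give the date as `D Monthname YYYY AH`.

23 Safar 1220 AH

Both dates share Julian Day Number 2380465; in the tabular Islamic calendar that is 23 Safar 1220 AH.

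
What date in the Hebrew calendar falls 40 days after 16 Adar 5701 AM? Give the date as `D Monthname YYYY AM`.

27 Nisan 5701 AM

Counting 40 days forward from JDN 2430069 reaches JDN 2430109, which is 27 Nisan 5701 AM.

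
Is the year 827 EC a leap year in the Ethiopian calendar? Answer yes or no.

yes

827 mod 4 = 3; in the Ethiopian calendar a year is leap when year mod 4 = 3, so it is a leap year.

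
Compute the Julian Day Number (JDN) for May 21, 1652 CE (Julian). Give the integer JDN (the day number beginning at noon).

Equivalently 31 May 1652 (Gregorian).
JDN 2451545 is 1 January 2000 CE (Gregorian); the target day is −126953 days from there, so JDN = 2324592.

2324592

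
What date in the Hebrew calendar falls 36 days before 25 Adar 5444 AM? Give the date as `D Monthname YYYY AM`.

19 Shevat 5444 AM

JDN of 25 Adar 5444 AM = 2336199.
2336199 − 36 = 2336163.
JDN 2336163 in the Hebrew calendar is 19 Shevat 5444 AM.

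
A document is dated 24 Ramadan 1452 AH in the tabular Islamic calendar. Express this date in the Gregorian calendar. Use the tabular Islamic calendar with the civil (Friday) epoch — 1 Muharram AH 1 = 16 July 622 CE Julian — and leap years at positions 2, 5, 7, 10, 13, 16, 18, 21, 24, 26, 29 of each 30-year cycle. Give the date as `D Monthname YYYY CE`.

Julian Day Number of the source date = 2462885.
Converting JDN 2462885 to the Gregorian calendar gives 18 January 2031 CE.

18 January 2031 CE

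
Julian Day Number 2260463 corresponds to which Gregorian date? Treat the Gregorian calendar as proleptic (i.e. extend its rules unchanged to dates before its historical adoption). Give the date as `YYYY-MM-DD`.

1476-11-01

Counting from JDN 2299161 = 15 Oct 1582 gives an offset of -38698 days.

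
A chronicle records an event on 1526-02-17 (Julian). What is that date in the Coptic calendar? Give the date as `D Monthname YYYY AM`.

The source date corresponds to 27 February 1526 in the proleptic Gregorian calendar (JDN 2278477).
That day falls on 23 Meshir 1242 AM in the Coptic calendar.

23 Meshir 1242 AM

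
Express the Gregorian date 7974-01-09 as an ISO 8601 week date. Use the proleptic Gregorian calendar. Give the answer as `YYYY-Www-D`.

The weekday is Wednesday (ISO weekday 3).
That Wednesday belongs to ISO week 2 of ISO year 7974.

7974-W02-3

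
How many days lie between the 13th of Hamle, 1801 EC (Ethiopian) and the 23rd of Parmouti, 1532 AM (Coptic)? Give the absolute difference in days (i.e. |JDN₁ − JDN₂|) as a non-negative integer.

2477

First date → JDN 2381983; second date → JDN 2384460.
The interval is |2381983 − 2384460| = 2477 days.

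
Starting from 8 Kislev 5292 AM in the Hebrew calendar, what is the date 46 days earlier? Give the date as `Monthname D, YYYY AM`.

Tishrei 21, 5292 AM

The starting date is JDN 2280576; 2280576 − 46 = 2280530.
JDN 2280530 corresponds to Tishrei 21, 5292 AM.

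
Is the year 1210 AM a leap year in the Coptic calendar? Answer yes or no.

1210 mod 4 = 2; in the Coptic calendar a year is leap when year mod 4 = 3, so it is a common year.

no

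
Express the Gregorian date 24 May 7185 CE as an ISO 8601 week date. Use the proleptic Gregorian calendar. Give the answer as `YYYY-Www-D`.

7185-W21-5

The weekday is Friday (ISO weekday 5).
That Friday belongs to ISO week 21 of ISO year 7185.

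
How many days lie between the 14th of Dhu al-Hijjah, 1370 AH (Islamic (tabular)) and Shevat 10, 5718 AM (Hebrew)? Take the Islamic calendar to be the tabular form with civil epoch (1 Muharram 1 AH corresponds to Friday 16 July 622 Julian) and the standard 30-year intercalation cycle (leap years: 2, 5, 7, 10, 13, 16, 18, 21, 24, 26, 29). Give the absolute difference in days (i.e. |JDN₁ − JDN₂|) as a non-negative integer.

JDN of the first date = 2433906.
JDN of the second date = 2436235.
|2436235 − 2433906| = 2329.

2329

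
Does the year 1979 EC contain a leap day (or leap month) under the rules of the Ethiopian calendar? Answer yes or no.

1979 mod 4 = 3; in the Ethiopian calendar a year is leap when year mod 4 = 3, so it is a leap year.

yes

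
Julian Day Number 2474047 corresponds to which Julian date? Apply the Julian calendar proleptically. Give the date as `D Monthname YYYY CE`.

JDN 2474047 is 10 August 2061 in the Gregorian calendar.
In the Julian calendar that day is 28 July 2061 CE.

28 July 2061 CE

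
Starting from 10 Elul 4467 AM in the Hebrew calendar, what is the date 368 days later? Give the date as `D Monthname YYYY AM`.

25 Av 4468 AM

JDN of 10 Elul 4467 AM = 1979515.
1979515 + 368 = 1979883.
JDN 1979883 in the Hebrew calendar is 25 Av 4468 AM.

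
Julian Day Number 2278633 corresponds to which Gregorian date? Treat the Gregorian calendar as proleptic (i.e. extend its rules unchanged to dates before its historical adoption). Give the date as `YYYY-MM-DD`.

Counting from JDN 2299161 = 15 Oct 1582 gives an offset of -20528 days.

1526-08-02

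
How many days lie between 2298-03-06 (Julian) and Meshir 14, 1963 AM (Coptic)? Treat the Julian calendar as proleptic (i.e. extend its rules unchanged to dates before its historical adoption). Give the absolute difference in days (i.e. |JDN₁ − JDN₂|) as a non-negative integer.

18654

JDN of the first date = 2560467.
JDN of the second date = 2541813.
|2541813 − 2560467| = 18654.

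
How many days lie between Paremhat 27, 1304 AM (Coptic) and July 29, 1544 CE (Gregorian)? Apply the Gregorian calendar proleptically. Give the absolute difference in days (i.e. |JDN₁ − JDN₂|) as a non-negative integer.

First date → JDN 2301157; second date → JDN 2285204.
The interval is |2301157 − 2285204| = 15953 days.

15953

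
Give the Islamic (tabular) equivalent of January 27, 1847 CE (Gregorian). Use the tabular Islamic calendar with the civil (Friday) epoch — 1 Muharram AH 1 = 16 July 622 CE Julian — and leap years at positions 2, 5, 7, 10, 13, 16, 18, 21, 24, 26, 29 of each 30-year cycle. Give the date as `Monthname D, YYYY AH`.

Safar 9, 1263 AH

Both dates share Julian Day Number 2395689; in the tabular Islamic calendar that is 9 Safar 1263 AH.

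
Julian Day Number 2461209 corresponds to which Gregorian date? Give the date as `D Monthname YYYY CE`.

17 June 2026 CE

JDN 2451545 is 1 Jan 2000; 2461209 is +9664 days from there.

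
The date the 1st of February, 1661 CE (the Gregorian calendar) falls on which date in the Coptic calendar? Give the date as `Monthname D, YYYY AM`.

Both dates share Julian Day Number 2327760; in the Coptic calendar that is 27 Tobi 1377 AM.

Tobi 27, 1377 AM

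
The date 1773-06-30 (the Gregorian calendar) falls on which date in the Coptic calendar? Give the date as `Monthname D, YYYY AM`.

Paoni 25, 1489 AM

Both dates share Julian Day Number 2368816; in the Coptic calendar that is 25 Paoni 1489 AM.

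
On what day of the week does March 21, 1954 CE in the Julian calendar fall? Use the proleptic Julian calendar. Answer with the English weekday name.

Saturday

In the Gregorian calendar this is 3 April 1954 (JDN 2434836).
Since JDN mod 7 = 5 (0 = Monday), the day is Saturday.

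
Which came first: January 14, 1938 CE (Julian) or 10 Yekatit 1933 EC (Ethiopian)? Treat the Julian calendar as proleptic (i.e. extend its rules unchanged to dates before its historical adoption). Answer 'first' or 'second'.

The two dates have Julian Day Numbers 2428926 and 2430043 respectively.
Since 2428926 < 2430043, the first date comes first.

first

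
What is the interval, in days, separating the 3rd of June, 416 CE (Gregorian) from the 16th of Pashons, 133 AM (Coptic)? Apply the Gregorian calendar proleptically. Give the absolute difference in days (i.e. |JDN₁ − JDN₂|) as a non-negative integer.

343

JDN of the first date = 1873155.
JDN of the second date = 1873498.
|1873498 − 1873155| = 343.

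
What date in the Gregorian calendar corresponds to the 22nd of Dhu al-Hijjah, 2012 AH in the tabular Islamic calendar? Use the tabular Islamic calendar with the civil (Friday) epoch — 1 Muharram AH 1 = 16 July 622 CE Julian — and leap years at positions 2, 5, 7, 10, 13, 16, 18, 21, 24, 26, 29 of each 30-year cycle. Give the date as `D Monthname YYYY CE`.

Both dates share Julian Day Number 2661417; in the Gregorian calendar that is 11 August 2574 CE.

11 August 2574 CE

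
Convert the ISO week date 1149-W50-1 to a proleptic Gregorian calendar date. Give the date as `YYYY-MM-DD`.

1149-12-12

ISO week 1 of 1149 is the week containing the first Thursday of 1149.
Week 50, day 1 (Monday) lands on 1149-12-12.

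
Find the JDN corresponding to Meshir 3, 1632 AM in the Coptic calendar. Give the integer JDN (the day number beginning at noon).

Equivalently 11 February 1916 (Gregorian).
JDN 2451545 is 1 January 2000 CE (Gregorian); the target day is −30640 days from there, so JDN = 2420905.

2420905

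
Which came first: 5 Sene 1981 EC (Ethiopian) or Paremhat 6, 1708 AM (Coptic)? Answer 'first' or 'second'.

First date → JDN 2447690; second date → JDN 2448697.
JDN 2447690 < JDN 2448697, so the first date is earlier.

first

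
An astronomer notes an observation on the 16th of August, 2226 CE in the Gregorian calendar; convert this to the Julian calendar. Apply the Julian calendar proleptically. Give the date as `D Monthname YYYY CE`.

1 August 2226 CE

The Julian–Gregorian offset here is 15 days (Julian trailing).
16 August 2226 Gregorian − 15 days → 1 August 2226 Julian.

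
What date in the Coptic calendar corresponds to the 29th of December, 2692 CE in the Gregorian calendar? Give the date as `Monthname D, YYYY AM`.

Both dates share Julian Day Number 2704656; in the Coptic calendar that is 15 Koiak 2409 AM.

Koiak 15, 2409 AM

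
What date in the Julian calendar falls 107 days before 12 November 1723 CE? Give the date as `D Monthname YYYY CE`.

The starting date is JDN 2350699; 2350699 − 107 = 2350592.
JDN 2350592 corresponds to 28 July 1723 CE.

28 July 1723 CE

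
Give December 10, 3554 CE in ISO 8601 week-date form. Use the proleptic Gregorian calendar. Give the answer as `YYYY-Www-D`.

The weekday is Friday (ISO weekday 5).
That Friday belongs to ISO week 49 of ISO year 3554.

3554-W49-5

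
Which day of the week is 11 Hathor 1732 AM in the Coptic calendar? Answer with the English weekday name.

Saturday

This is JDN 2457348 (21 November 2015 Gregorian).
2457348 ≡ 5 (mod 7); counting from Monday = 0 gives Saturday.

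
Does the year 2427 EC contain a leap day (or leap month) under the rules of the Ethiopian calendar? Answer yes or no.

yes

2427 mod 4 = 3; in the Ethiopian calendar a year is leap when year mod 4 = 3, so it is a leap year.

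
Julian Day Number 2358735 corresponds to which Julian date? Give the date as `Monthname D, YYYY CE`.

November 12, 1745 CE

The Gregorian equivalent of JDN 2358735 is 23 November 1745.
In the Julian calendar that day is November 12, 1745 CE.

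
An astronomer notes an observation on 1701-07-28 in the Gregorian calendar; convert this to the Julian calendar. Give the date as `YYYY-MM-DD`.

1701-07-17

The Julian–Gregorian offset here is 11 days (Julian trailing).
28 July 1701 Gregorian − 11 days → 17 July 1701 Julian.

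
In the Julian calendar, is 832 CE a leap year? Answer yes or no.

yes

832 mod 4 = 0, so it is a leap year in the Julian calendar.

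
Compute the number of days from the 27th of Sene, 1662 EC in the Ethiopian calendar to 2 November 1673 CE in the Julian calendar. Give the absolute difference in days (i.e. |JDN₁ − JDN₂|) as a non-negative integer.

1230

JDN of the first date = 2331197.
JDN of the second date = 2332427.
|2332427 − 2331197| = 1230.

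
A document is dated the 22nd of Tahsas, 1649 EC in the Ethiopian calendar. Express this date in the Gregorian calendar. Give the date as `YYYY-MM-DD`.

Both dates share Julian Day Number 2326264; in the Gregorian calendar that is 28 December 1656 CE.

1656-12-28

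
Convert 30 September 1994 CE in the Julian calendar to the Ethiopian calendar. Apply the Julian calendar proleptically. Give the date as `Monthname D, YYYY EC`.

Tikimt 3, 1987 EC

Julian Day Number of the source date = 2449639.
Converting JDN 2449639 to the Ethiopian calendar gives 3 Tikimt 1987 EC.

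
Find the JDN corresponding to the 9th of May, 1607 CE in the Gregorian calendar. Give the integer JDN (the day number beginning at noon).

2308133

JDN 2400001 is 17 November 1858 CE (Gregorian), MJD 0; the target day is −91868 days from there, so JDN = 2308133.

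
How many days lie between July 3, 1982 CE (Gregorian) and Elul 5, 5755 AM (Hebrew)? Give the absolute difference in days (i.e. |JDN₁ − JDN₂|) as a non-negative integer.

First date → JDN 2445154; second date → JDN 2449961.
The interval is |2445154 − 2449961| = 4807 days.

4807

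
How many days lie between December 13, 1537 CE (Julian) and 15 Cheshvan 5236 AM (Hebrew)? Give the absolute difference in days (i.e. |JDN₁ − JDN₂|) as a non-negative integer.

JDN of the first date = 2282794.
JDN of the second date = 2260090.
|2260090 − 2282794| = 22704.

22704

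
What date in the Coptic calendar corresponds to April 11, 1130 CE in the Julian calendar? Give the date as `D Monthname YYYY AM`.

16 Parmouti 846 AM

Both dates share Julian Day Number 2133891; in the Coptic calendar that is 16 Parmouti 846 AM.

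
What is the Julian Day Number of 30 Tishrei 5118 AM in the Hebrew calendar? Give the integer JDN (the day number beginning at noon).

In the proleptic Gregorian calendar the same day is 23 October 1357.
JDN 2400001 is 17 November 1858 CE (Gregorian), MJD 0; the target day is −183011 days from there, so JDN = 2216990.

2216990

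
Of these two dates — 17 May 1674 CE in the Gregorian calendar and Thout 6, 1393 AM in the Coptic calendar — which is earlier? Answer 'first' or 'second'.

first

Converting both to JDN: 2332613 vs 2333463; the smaller is the first.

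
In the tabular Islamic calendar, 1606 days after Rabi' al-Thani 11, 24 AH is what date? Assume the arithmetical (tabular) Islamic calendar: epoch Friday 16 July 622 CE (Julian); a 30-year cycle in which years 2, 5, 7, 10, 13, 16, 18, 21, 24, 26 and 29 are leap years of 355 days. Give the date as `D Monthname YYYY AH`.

JDN of Rabi' al-Thani 11, 24 AH = 1956689.
1956689 + 1606 = 1958295.
JDN 1958295 in the tabular Islamic calendar is 22 Shawwal 28 AH.

22 Shawwal 28 AH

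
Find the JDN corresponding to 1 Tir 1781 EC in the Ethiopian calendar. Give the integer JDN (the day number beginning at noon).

2374486

In the Gregorian calendar the same day is 7 January 1789.
JDN 2299161 is 15 October 1582 CE (Gregorian); the target day is +75325 days from there, so JDN = 2374486.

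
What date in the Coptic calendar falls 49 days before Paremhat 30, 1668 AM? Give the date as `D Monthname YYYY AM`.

The starting date is JDN 2434111; 2434111 − 49 = 2434062.
JDN 2434062 corresponds to 11 Meshir 1668 AM.

11 Meshir 1668 AM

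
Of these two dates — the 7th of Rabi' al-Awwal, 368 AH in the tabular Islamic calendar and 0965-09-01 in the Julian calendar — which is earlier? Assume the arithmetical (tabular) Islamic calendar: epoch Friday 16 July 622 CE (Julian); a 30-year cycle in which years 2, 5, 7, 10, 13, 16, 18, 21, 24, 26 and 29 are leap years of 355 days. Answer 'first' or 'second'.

Converting both to JDN: 2078558 vs 2073768; the smaller is the second.

second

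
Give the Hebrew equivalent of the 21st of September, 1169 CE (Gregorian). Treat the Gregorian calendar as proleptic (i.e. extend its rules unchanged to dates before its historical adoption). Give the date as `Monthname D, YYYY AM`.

Julian Day Number of the source date = 2148292.
Converting JDN 2148292 to the Hebrew calendar gives 21 Elul 4929 AM.

Elul 21, 4929 AM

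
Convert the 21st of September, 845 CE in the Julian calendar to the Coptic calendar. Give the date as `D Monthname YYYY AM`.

24 Thout 562 AM

The source date corresponds to 25 September 845 in the proleptic Gregorian calendar (JDN 2029958).
That day falls on 24 Thout 562 AM in the Coptic calendar.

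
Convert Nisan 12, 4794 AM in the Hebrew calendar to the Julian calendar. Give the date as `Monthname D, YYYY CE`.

April 3, 1034 CE

Julian Day Number of the source date = 2098819.
Converting JDN 2098819 to the Julian calendar gives 3 April 1034 CE.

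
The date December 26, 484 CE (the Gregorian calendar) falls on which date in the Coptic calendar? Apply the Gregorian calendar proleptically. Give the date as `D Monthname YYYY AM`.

29 Koiak 201 AM

Julian Day Number of the source date = 1898198.
Converting JDN 1898198 to the Coptic calendar gives 29 Koiak 201 AM.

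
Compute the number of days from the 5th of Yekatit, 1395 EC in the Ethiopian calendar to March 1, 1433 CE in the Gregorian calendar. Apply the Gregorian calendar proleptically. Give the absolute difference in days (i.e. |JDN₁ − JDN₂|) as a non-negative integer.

10979

JDN of the first date = 2233533.
JDN of the second date = 2244512.
|2244512 − 2233533| = 10979.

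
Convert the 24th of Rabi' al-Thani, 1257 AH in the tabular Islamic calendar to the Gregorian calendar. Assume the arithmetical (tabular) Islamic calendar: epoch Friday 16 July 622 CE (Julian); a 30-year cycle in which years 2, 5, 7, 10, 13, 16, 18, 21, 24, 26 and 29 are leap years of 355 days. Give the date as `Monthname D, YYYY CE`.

June 15, 1841 CE

Julian Day Number of the source date = 2393637.
Converting JDN 2393637 to the Gregorian calendar gives 15 June 1841 CE.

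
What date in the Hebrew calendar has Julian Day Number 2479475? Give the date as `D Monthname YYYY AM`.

The Gregorian equivalent of JDN 2479475 is 20 June 2076.
In the Hebrew calendar that day is 19 Sivan 5836 AM.

19 Sivan 5836 AM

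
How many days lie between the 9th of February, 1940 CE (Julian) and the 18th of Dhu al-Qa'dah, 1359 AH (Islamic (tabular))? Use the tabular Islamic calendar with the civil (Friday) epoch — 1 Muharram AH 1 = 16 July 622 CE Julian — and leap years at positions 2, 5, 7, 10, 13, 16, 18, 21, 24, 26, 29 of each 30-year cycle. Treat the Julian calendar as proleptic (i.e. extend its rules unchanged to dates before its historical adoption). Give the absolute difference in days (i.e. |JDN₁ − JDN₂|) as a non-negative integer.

JDN of the first date = 2429682.
JDN of the second date = 2429982.
|2429982 − 2429682| = 300.

300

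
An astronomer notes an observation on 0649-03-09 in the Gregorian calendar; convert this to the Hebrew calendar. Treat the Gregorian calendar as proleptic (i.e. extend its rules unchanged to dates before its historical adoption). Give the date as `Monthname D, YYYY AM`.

Julian Day Number of the source date = 1958170.
Converting JDN 1958170 to the Hebrew calendar gives 17 Adar 4409 AM.

Adar 17, 4409 AM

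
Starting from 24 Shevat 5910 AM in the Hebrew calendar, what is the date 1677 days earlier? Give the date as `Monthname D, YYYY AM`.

Tammuz 29, 5905 AM

Counting 1677 days back from JDN 2506383 reaches JDN 2504706, which is Tammuz 29, 5905 AM.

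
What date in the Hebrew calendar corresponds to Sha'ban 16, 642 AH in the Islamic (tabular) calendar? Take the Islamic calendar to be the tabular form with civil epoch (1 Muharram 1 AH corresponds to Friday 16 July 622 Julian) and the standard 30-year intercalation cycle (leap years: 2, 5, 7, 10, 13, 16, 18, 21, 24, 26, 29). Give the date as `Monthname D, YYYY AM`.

Both dates share Julian Day Number 2175811; in the Hebrew calendar that is 18 Shevat 5005 AM.

Shevat 18, 5005 AM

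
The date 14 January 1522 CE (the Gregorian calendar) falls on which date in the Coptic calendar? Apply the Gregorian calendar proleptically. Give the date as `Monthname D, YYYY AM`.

Tobi 9, 1238 AM

Julian Day Number of the source date = 2276972.
Converting JDN 2276972 to the Coptic calendar gives 9 Tobi 1238 AM.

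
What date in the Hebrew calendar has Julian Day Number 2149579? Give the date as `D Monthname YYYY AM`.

JDN 2149579 is 31 March 1173 in the proleptic Gregorian calendar.
In the Hebrew calendar that day is 8 Nisan 4933 AM.

8 Nisan 4933 AM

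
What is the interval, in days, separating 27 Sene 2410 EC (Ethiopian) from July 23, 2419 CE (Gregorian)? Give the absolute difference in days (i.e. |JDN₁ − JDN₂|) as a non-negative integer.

JDN of the first date = 2604404.
JDN of the second date = 2604785.
|2604785 − 2604404| = 381.

381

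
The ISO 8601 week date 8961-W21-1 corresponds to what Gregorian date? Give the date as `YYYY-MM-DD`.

ISO week 1 of 8961 is the week containing the first Thursday of 8961.
Week 21, day 1 (Monday) lands on 8961-05-18.

8961-05-18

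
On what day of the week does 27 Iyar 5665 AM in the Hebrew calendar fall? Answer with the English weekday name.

Thursday

In the Gregorian calendar this is 1 June 1905 (JDN 2416998).
Since JDN mod 7 = 3 (0 = Monday), the day is Thursday.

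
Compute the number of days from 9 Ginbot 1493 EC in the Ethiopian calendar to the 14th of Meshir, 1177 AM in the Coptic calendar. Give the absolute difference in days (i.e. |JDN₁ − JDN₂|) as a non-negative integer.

14695

First date → JDN 2269422; second date → JDN 2254727.
The interval is |2269422 − 2254727| = 14695 days.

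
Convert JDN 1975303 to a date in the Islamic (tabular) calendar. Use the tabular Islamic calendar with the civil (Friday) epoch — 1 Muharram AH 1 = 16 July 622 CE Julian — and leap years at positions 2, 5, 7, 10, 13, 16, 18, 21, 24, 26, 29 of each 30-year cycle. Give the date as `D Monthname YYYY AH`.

The proleptic Gregorian equivalent of JDN 1975303 is 4 February 696.
In the tabular Islamic calendar that day is 21 Shawwal 76 AH.

21 Shawwal 76 AH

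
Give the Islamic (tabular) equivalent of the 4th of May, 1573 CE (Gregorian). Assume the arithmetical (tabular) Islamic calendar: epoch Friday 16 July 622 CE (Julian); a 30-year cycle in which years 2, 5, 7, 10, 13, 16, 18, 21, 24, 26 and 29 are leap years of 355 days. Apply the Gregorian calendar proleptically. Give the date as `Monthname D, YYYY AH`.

Julian Day Number of the source date = 2295710.
Converting JDN 2295710 to the tabular Islamic calendar gives 21 Dhu al-Hijjah 980 AH.

Dhu al-Hijjah 21, 980 AH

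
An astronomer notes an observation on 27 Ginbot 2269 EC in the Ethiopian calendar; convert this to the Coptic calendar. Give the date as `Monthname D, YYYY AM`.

Julian Day Number of the source date = 2552874.
Converting JDN 2552874 to the Coptic calendar gives 27 Pashons 1993 AM.

Pashons 27, 1993 AM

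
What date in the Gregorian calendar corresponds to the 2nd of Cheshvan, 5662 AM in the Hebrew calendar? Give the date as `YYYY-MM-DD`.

Both dates share Julian Day Number 2415673; in the Gregorian calendar that is 15 October 1901 CE.

1901-10-15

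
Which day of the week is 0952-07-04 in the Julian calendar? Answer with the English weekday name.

This is JDN 2068961 (9 July 952 Gregorian).
Since JDN mod 7 = 6 (0 = Monday), the day is Sunday.

Sunday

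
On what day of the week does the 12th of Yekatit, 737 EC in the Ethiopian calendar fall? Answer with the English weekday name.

Saturday

This is JDN 1993206 (10 February 745 Gregorian).
JDN 1993206 mod 7 = 5, and JDN 0 was a Monday, so this is a Saturday.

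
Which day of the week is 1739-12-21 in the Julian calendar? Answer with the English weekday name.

Friday

This is JDN 2356582 (1 January 1740 Gregorian).
JDN 2356582 mod 7 = 4, and JDN 0 was a Monday, so this is a Friday.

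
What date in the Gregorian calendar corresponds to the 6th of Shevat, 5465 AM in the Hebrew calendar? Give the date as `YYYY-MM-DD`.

1705-01-31

Julian Day Number of the source date = 2343829.
Converting JDN 2343829 to the Gregorian calendar gives 31 January 1705 CE.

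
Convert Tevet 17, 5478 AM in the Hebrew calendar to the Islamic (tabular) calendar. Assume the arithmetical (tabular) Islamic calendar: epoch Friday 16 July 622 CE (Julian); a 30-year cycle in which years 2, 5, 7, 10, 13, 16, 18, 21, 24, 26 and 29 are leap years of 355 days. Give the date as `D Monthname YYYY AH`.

17 Muharram 1130 AH

Both dates share Julian Day Number 2348536; in the tabular Islamic calendar that is 17 Muharram 1130 AH.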